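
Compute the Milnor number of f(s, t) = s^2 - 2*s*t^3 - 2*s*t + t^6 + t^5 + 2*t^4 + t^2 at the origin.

4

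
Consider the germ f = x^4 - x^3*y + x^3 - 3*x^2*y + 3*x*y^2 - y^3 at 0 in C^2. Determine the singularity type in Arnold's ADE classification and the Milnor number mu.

Type E7, Milnor number mu = 7.

The Hessian of f at 0 is [[0, 0], [0, 0]] with rank 0, so corank 2. A Groebner basis of the Jacobian ideal J(f) in C{x,y} is {3*x^2 - 6*x*y + y^4 + y^3 + 3*y^2, x^3 + 3*x^2 - 6*x*y + 3*y^2, x^2*y + 3*x^2 - 6*x*y + 3*y^2, 2*x^2 + x*y^2 - 4*x*y - y^3/3 + 2*y^2}; counting standard monomials gives mu = 7. Corank 2; j^3 = (x - y)^3 is a perfect cube, so E-series; the 4-jet and mu = 7 give E_7.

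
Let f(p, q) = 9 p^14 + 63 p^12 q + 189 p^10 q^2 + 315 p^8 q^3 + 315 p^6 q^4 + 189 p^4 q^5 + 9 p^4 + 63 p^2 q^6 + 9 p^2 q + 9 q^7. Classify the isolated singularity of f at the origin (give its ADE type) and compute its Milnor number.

Type D8, Milnor number mu = 8.

The Hessian of f at 0 has rank 0. Corank 2; j^3 = 9*p^2*q has shape L^2 M (L != M), so D-series; mu = 8 gives D_8.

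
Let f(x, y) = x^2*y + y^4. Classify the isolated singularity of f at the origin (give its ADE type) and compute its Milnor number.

The Hessian of f at 0 has rank 0. Corank 2; j^3 = x^2*y has shape L^2 M (L != M), so D-series; mu = 5 gives D_5.

Type D5, Milnor number mu = 5.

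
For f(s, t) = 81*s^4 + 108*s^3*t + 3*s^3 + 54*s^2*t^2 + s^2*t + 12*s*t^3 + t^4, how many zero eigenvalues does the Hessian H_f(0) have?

2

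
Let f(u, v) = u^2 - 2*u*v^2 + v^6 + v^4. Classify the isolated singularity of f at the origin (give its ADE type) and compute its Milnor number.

The Hessian of f at 0 has rank 1. Corank 1: A-series; mu = 5 gives A_5.

Type A5, Milnor number mu = 5.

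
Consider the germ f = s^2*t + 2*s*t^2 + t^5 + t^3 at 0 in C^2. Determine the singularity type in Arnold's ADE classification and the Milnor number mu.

The Hessian of f at 0 is [[0, 0], [0, 0]] with rank 0, so corank 2. A Groebner basis of the Jacobian ideal J(f) in C{s,t} is {s^2/5 + t^4 - t^2/5, s^3 + t^3, s*t + t^2}; counting standard monomials gives mu = 6. Corank 2; j^3 = t*(s + t)^2 has shape L^2 M (L != M), so D-series; mu = 6 gives D_6.

Type D6, Milnor number mu = 6.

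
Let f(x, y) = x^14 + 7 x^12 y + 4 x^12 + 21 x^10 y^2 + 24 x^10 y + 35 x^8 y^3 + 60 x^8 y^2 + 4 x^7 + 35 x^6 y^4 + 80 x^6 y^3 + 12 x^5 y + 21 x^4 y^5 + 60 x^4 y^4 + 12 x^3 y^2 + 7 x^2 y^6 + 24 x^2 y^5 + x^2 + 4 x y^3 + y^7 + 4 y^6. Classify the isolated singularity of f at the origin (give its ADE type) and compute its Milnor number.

The Hessian of f at 0 has rank 1. Corank 1: A-series; mu = 6 gives A_6.

Type A_6, Milnor number mu = 6.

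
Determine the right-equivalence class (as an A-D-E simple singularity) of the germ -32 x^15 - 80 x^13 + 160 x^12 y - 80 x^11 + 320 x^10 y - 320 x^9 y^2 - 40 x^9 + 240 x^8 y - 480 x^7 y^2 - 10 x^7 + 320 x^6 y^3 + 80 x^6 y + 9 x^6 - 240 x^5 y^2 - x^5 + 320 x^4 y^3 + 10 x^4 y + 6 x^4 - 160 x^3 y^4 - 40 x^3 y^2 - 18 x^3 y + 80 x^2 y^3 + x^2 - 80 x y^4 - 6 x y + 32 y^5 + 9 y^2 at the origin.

The Hessian of f at 0 is [[2, -6], [-6, 18]] with rank 1, so corank 1. A Groebner basis of the Jacobian ideal J(f) in C{x,y} is {x/81 + y^3 - y/27, x^2 - 9*y^2, x*y - 3*y^2}; counting standard monomials gives mu = 4. Corank 1: A-series; mu = 4 gives A_4.

A4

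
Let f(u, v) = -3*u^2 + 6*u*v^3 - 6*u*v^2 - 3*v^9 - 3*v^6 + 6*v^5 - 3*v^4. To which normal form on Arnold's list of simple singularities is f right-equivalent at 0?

The Hessian of f at 0 has rank 1. Corank 1: A-series; mu = 8 gives A_8.

A_{8}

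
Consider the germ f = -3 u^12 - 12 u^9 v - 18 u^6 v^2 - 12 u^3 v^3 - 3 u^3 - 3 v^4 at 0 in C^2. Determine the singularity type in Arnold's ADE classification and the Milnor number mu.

Type E_6, Milnor number mu = 6.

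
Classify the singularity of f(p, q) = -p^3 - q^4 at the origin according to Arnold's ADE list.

The Hessian of f at 0 has rank 0. Corank 2; j^3 = -p^3 is a perfect cube, so E-series; the 4-jet and mu = 6 give E_6.

E_6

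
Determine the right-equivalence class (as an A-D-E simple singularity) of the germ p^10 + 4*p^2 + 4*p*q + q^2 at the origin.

The Hessian of f at 0 is [[8, 4], [4, 2]] with rank 1, so corank 1. A Groebner basis of the Jacobian ideal J(f) in C{p,q} is {q^9, p + q/2}; counting standard monomials gives mu = 9. Corank 1: A-series; mu = 9 gives A_9.

A9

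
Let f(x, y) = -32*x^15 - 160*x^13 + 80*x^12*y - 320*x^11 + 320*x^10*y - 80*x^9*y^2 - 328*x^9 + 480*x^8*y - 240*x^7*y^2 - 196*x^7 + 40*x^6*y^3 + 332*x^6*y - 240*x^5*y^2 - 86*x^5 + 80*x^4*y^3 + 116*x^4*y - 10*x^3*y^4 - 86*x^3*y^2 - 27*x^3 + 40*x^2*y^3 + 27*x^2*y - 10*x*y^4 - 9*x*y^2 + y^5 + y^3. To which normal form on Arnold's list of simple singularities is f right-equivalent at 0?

E8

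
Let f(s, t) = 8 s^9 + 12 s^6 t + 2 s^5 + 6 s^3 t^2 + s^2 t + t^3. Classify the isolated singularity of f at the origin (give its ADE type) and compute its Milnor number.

The Hessian of f at 0 has rank 0. Corank 2; j^3 = t*(s^2 + t^2) splits into three distinct lines over C (the quadratic factor has nonzero discriminant), so D_4.

Type D_4, Milnor number mu = 4.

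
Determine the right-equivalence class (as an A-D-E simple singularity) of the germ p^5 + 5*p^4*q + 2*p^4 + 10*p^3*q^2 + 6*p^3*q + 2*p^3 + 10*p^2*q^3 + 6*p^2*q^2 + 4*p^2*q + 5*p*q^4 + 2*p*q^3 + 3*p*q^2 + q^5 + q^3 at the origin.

The Hessian of f at 0 is [[0, 0], [0, 0]] with rank 0, so corank 2. A Groebner basis of the Jacobian ideal J(f) in C{p,q} is {q^3, p^2 - 3*q^2/2, p*q + 3*q^2/2}; counting standard monomials gives mu = 4. Corank 2; j^3 = (p + q)*(2*p^2 + 2*p*q + q^2) splits into three distinct lines over C (the quadratic factor has nonzero discriminant), so D_4.

D4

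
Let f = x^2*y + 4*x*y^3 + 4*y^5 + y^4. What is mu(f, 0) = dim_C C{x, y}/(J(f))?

5

The Hessian of f at 0 has rank 0. Corank 2; j^3 = x^2*y has shape L^2 M (L != M), so D-series; mu = 5 gives D_5.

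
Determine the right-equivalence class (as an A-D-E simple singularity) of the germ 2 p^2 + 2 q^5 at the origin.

A_4

The Hessian of f at 0 is [[4, 0], [0, 0]] with rank 1, so corank 1. A Groebner basis of the Jacobian ideal J(f) in C{p,q} is {q^4, p}; counting standard monomials gives mu = 4. Corank 1: A-series; mu = 4 gives A_4.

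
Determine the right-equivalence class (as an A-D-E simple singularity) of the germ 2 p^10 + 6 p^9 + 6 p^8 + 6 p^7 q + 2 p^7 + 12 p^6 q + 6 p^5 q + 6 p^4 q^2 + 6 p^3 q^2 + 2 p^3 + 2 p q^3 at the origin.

E_{7}

The Hessian of f at 0 is [[0, 0], [0, 0]] with rank 0, so corank 2. A Groebner basis of the Jacobian ideal J(f) in C{p,q} is {p^3, p*q^2, 3*p^2 + q^3}; counting standard monomials gives mu = 7. Corank 2; j^3 = 2*p^3 is a perfect cube, so E-series; the 4-jet and mu = 7 give E_7.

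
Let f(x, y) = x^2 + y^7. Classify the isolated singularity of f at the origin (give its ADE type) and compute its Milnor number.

The Hessian of f at 0 is [[2, 0], [0, 0]] with rank 1, so corank 1. A Groebner basis of the Jacobian ideal J(f) in C{x,y} is {y^6, x}; counting standard monomials gives mu = 6. Corank 1: A-series; mu = 6 gives A_6.

Type A_6, Milnor number mu = 6.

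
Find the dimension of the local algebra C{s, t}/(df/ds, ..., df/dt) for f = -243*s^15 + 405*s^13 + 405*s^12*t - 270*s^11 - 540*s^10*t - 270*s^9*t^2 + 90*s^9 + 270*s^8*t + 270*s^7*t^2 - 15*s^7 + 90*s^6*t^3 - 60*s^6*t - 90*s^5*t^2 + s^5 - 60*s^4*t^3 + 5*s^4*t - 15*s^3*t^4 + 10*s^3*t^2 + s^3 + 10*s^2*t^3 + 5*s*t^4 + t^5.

The Hessian of f at 0 is [[0, 0], [0, 0]] with rank 0, so corank 2. A Groebner basis of the Jacobian ideal J(f) in C{s,t} is {t^5, s*t^3 + t^4/4, s^2}; counting standard monomials gives mu = 8. Corank 2; j^3 = s^3 is a perfect cube, so E-series; the 5-jet and mu = 8 give E_8.

8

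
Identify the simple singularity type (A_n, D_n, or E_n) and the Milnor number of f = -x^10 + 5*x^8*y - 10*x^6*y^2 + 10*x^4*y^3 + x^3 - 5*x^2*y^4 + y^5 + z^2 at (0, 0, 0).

The Hessian of f at 0 has rank 1. Corank 2; j^3 = x^3 is a perfect cube, so E-series; the 5-jet and mu = 8 give E_8.

Type E_{8}, Milnor number mu = 8.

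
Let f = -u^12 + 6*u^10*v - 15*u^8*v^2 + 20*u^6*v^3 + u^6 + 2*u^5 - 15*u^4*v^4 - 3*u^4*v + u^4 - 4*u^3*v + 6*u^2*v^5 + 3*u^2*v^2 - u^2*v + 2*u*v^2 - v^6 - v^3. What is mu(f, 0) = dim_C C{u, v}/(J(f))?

7

The Hessian of f at 0 is [[0, 0], [0, 0]] with rank 0, so corank 2. A Groebner basis of the Jacobian ideal J(f) in C{u,v} is {u^2/3 - 4*u*v/3 + v^4 - 2*v^3/3 + v^2, u^3 + u^2/5 + u*v + 2*v^3/5 - 6*v^2/5, u^2*v + u*v - v^2, -u^2/15 + u*v^2 + 2*u*v/3 - 7*v^3/15 - 3*v^2/5}; counting standard monomials gives mu = 7. Corank 2; j^3 = -v*(u - v)^2 has shape L^2 M (L != M), so D-series; mu = 7 gives D_7.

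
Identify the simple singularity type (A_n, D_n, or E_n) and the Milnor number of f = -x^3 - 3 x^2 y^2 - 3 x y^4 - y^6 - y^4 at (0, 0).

Type E6, Milnor number mu = 6.

The Hessian of f at 0 is [[0, 0], [0, 0]] with rank 0, so corank 2. A Groebner basis of the Jacobian ideal J(f) in C{x,y} is {x^3, x^2*y, x^2/2 + x*y^2, y^3}; counting standard monomials gives mu = 6. Corank 2; j^3 = -x^3 is a perfect cube, so E-series; the 4-jet and mu = 6 give E_6.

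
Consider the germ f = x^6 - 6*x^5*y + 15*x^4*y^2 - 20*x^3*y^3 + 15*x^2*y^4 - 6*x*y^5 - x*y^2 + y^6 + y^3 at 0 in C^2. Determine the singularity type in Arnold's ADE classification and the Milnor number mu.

Type D_{7}, Milnor number mu = 7.

The Hessian of f at 0 has rank 0. Corank 2; j^3 = -y^2*(x - y) has shape L^2 M (L != M), so D-series; mu = 7 gives D_7.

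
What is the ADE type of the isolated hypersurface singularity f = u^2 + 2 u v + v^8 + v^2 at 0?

The Hessian of f at 0 has rank 1. Corank 1: A-series; mu = 7 gives A_7.

A_7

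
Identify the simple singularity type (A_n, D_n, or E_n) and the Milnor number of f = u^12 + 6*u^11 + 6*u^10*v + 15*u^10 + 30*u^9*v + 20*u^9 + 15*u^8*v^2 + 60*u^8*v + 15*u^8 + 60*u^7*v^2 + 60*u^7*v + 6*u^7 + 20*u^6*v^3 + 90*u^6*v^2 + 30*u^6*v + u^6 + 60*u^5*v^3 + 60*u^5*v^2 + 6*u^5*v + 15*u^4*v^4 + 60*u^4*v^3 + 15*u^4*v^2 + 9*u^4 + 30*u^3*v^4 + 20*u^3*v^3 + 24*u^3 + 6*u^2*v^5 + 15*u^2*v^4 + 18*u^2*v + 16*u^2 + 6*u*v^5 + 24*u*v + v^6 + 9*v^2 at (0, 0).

Type A_{5}, Milnor number mu = 5.

The Hessian of f at 0 is [[32, 24], [24, 18]] with rank 1, so corank 1. A Groebner basis of the Jacobian ideal J(f) in C{u,v} is {u*v^2 - 16*u*v/3 + 256*u/81 - 8*v^2/3 + 64*v/27, 320*u*v/27 - 2048*u/243 + v^3 + 16*v^2/3 - 512*v/81, u^2 + 4*u/3 + v}; counting standard monomials gives mu = 5. Corank 1: A-series; mu = 5 gives A_5.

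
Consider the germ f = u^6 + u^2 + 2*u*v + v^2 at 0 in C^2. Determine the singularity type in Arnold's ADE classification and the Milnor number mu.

Type A_{5}, Milnor number mu = 5.

The Hessian of f at 0 has rank 1. Corank 1: A-series; mu = 5 gives A_5.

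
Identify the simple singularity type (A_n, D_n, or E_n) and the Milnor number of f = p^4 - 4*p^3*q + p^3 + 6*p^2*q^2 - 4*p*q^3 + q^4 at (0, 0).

Type E6, Milnor number mu = 6.

The Hessian of f at 0 is [[0, 0], [0, 0]] with rank 0, so corank 2. A Groebner basis of the Jacobian ideal J(f) in C{p,q} is {q^4, p*q^2 - q^3/3, p^2}; counting standard monomials gives mu = 6. Corank 2; j^3 = p^3 is a perfect cube, so E-series; the 4-jet and mu = 6 give E_6.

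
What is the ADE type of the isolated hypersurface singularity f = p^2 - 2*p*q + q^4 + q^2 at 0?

A_3

The Hessian of f at 0 has rank 1. Corank 1: A-series; mu = 3 gives A_3.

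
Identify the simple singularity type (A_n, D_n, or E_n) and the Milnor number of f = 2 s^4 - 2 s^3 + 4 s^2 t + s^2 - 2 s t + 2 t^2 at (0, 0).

Type A1, Milnor number mu = 1.

The Hessian of f at 0 is [[2, -2], [-2, 4]] with rank 2, so corank 0. A Groebner basis of the Jacobian ideal J(f) in C{s,t} is {s, t}; counting standard monomials gives mu = 1. Corank 0: nondegenerate Morse point, so A_1.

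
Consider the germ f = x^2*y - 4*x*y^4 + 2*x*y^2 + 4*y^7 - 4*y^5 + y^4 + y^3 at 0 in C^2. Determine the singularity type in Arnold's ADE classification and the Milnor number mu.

Type D5, Milnor number mu = 5.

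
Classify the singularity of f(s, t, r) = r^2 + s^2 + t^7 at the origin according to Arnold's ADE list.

The Hessian of f at 0 is [[2, 0, 0], [0, 0, 0], [0, 0, 2]] with rank 2, so corank 1. A Groebner basis of the Jacobian ideal J(f) in C{s,t,r} is {t^6, s, r}; counting standard monomials gives mu = 6. Corank 1: A-series; mu = 6 gives A_6.

A6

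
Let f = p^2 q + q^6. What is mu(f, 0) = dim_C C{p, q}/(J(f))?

7

The Hessian of f at 0 has rank 0. Corank 2; j^3 = p^2*q has shape L^2 M (L != M), so D-series; mu = 7 gives D_7.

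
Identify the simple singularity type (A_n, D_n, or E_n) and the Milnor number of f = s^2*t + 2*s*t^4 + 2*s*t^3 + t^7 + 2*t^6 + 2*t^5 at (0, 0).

The Hessian of f at 0 is [[0, 0], [0, 0]] with rank 0, so corank 2. A Groebner basis of the Jacobian ideal J(f) in C{s,t} is {s^3, s^2*t, -s^2/4 + s*t^2, -s^2/4 + s*t + t^3}; counting standard monomials gives mu = 6. Corank 2; j^3 = s^2*t has shape L^2 M (L != M), so D-series; mu = 6 gives D_6.

Type D6, Milnor number mu = 6.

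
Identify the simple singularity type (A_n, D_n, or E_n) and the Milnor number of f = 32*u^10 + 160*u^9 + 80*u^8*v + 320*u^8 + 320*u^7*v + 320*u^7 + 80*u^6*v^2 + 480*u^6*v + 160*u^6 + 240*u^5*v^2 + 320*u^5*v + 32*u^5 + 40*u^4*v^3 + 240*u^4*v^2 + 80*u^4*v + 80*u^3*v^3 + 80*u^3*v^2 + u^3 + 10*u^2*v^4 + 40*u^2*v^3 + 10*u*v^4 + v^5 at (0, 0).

Type E_{8}, Milnor number mu = 8.

The Hessian of f at 0 has rank 0. Corank 2; j^3 = u^3 is a perfect cube, so E-series; the 5-jet and mu = 8 give E_8.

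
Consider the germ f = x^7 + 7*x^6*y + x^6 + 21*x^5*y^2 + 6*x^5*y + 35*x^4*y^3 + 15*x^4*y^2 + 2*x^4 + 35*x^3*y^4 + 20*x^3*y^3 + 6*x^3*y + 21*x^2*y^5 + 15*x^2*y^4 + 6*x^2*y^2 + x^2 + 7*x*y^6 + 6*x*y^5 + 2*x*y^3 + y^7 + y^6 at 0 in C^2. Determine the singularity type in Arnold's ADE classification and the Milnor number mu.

Type A_6, Milnor number mu = 6.

The Hessian of f at 0 is [[2, 0], [0, 0]] with rank 1, so corank 1. A Groebner basis of the Jacobian ideal J(f) in C{x,y} is {x*y + y^4, x*y^2 + x/3 + y^3/3, x^2}; counting standard monomials gives mu = 6. Corank 1: A-series; mu = 6 gives A_6.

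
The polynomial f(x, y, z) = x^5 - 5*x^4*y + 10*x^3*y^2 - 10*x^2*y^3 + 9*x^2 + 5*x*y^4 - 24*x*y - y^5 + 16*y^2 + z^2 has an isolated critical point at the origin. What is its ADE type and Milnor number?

The Hessian of f at 0 has rank 2. Corank 1: A-series; mu = 4 gives A_4.

Type A_4, Milnor number mu = 4.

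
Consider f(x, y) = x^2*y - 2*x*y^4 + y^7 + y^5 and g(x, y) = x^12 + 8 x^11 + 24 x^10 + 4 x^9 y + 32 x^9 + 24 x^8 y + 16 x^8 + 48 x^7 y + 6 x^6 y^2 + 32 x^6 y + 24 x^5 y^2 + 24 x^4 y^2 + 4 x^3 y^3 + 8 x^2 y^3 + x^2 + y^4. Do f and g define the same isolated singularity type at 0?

The Hessian of f at 0 has rank 0. Corank 2; j^3 = x^2*y has shape L^2 M (L != M), so D-series; mu = 6 gives D_6. The Hessian of g at 0 has rank 1. Corank 1: A-series; mu = 3 gives A_3. f is D_6 but g is A_3, hence not right-equivalent.

No.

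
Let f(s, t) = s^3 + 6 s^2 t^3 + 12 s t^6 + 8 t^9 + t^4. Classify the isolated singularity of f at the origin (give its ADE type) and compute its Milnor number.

The Hessian of f at 0 has rank 0. Corank 2; j^3 = s^3 is a perfect cube, so E-series; the 4-jet and mu = 6 give E_6.

Type E_6, Milnor number mu = 6.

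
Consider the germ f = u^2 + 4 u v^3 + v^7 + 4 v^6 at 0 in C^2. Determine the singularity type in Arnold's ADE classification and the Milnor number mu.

Type A_{6}, Milnor number mu = 6.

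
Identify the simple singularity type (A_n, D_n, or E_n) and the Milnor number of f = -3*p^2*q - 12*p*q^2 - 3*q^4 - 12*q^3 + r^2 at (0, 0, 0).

Type D_{5}, Milnor number mu = 5.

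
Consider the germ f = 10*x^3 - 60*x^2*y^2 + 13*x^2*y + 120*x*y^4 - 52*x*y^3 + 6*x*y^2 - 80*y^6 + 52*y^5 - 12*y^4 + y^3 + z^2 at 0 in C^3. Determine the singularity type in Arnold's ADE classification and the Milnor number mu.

Type D4, Milnor number mu = 4.

The Hessian of f at 0 has rank 1. Corank 2; j^3 = (2*x + y)*(5*x^2 + 4*x*y + y^2) splits into three distinct lines over C (the quadratic factor has nonzero discriminant), so D_4.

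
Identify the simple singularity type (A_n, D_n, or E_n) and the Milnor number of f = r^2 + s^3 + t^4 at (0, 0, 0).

Type E_6, Milnor number mu = 6.

The Hessian of f at 0 is [[0, 0, 0], [0, 0, 0], [0, 0, 2]] with rank 1, so corank 2. A Groebner basis of the Jacobian ideal J(f) in C{s,t,r} is {t^3, s^2, r}; counting standard monomials gives mu = 6. Corank 2; j^3 = s^3 is a perfect cube, so E-series; the 4-jet and mu = 6 give E_6.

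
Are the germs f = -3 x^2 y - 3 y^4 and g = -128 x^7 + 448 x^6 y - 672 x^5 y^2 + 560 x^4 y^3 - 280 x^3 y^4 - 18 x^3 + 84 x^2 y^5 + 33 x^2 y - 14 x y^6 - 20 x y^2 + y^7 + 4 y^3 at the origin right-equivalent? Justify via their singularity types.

No.

The Hessian of f at 0 has rank 0. Corank 2; j^3 = -3*x^2*y has shape L^2 M (L != M), so D-series; mu = 5 gives D_5. The Hessian of g at 0 has rank 0. Corank 2; j^3 = -(2*x - y)*(3*x - 2*y)^2 has shape L^2 M (L != M), so D-series; mu = 8 gives D_8. f is D_5 but g is D_8, hence not right-equivalent.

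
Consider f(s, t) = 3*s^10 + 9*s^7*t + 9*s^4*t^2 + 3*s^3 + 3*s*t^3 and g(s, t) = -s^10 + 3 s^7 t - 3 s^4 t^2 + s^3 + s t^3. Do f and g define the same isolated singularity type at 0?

Yes.

The Hessian of f at 0 has rank 0. Corank 2; j^3 = 3*s^3 is a perfect cube, so E-series; the 4-jet and mu = 7 give E_7. The Hessian of g at 0 has rank 0. Corank 2; j^3 = s^3 is a perfect cube, so E-series; the 4-jet and mu = 7 give E_7. Both have type E_7, hence right-equivalent.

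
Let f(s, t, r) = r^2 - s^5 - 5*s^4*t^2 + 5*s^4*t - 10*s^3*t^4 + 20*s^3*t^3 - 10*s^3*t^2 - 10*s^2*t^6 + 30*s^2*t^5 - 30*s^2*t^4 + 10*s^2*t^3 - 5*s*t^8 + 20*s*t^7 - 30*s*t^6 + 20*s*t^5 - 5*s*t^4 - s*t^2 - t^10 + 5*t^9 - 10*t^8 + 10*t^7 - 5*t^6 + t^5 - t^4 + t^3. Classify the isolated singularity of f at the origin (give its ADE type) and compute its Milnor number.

Type D6, Milnor number mu = 6.

The Hessian of f at 0 has rank 1. Corank 2; j^3 = -t^2*(s - t) has shape L^2 M (L != M), so D-series; mu = 6 gives D_6.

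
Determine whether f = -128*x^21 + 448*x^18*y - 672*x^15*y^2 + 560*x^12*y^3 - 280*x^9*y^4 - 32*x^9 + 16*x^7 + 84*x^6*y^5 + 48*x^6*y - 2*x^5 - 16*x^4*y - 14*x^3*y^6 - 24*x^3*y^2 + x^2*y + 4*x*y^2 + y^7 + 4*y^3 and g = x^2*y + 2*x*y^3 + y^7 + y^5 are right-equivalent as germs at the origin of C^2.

Yes.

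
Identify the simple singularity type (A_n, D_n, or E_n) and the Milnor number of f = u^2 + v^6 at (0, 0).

Type A_5, Milnor number mu = 5.

The Hessian of f at 0 is [[2, 0], [0, 0]] with rank 1, so corank 1. A Groebner basis of the Jacobian ideal J(f) in C{u,v} is {v^5, u}; counting standard monomials gives mu = 5. Corank 1: A-series; mu = 5 gives A_5.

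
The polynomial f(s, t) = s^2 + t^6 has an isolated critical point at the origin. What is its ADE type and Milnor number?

Type A5, Milnor number mu = 5.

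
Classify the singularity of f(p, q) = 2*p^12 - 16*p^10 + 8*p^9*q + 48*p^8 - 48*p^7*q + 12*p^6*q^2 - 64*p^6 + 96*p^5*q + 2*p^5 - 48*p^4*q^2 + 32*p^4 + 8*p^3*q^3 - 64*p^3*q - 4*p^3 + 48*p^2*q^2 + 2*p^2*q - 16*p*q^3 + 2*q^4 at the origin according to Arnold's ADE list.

D_{5}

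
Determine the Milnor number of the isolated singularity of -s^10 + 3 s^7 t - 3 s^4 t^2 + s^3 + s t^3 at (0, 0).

The Hessian of f at 0 is [[0, 0], [0, 0]] with rank 0, so corank 2. A Groebner basis of the Jacobian ideal J(f) in C{s,t} is {s^3, s*t^2, 3*s^2 + t^3}; counting standard monomials gives mu = 7. Corank 2; j^3 = s^3 is a perfect cube, so E-series; the 4-jet and mu = 7 give E_7.

7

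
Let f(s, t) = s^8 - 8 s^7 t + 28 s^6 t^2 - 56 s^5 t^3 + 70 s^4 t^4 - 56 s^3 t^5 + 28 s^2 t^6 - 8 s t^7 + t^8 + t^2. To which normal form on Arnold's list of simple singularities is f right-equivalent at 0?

The Hessian of f at 0 has rank 1. Corank 1: A-series; mu = 7 gives A_7.

A7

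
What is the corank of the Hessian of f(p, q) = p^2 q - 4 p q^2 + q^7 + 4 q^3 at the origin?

2

The Hessian at 0 is [[0, 0], [0, 0]] of rank 0; hence corank 2.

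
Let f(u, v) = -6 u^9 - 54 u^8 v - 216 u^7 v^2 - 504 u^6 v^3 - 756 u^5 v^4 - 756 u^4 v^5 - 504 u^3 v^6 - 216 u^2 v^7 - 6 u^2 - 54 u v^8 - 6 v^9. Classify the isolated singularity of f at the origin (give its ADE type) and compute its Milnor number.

The Hessian of f at 0 has rank 1. Corank 1: A-series; mu = 8 gives A_8.

Type A_8, Milnor number mu = 8.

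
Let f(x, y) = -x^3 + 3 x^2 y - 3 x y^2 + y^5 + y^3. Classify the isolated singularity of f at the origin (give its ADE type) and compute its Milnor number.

Type E8, Milnor number mu = 8.

The Hessian of f at 0 has rank 0. Corank 2; j^3 = -(x - y)^3 is a perfect cube, so E-series; the 5-jet and mu = 8 give E_8.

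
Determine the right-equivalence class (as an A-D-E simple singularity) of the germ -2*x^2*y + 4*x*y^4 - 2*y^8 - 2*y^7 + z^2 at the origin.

The Hessian of f at 0 is [[0, 0, 0], [0, 0, 0], [0, 0, 2]] with rank 1, so corank 2. A Groebner basis of the Jacobian ideal J(f) in C{x,y,z} is {x^2*y^2, -8*x^2*y - x^2 + x*y^3, -x*y + y^4, x^3, z}; counting standard monomials gives mu = 9. Corank 2; j^3 = -2*x^2*y has shape L^2 M (L != M), so D-series; mu = 9 gives D_9.

D_{9}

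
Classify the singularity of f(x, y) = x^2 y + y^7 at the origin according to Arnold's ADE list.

D_8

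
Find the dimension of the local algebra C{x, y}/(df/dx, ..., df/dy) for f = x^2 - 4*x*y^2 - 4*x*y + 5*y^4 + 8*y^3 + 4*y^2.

3

The Hessian of f at 0 has rank 1. Corank 1: A-series; mu = 3 gives A_3.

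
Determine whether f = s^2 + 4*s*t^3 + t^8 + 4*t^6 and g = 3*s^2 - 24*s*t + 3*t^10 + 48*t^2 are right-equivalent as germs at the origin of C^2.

The Hessian of f at 0 has rank 1. Corank 1: A-series; mu = 7 gives A_7. The Hessian of g at 0 has rank 1. Corank 1: A-series; mu = 9 gives A_9. f is A_7 but g is A_9, hence not right-equivalent.

No.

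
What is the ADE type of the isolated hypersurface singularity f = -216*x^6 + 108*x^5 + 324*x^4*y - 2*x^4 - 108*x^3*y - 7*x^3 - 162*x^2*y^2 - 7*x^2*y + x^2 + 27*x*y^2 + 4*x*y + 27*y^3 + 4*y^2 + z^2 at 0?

A_2

The Hessian of f at 0 has rank 2. Corank 1: A-series; mu = 2 gives A_2.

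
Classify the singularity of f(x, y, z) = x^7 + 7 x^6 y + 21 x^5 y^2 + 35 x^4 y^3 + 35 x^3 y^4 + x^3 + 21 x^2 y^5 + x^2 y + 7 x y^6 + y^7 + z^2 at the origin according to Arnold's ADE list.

D_{8}

The Hessian of f at 0 is [[0, 0, 0], [0, 0, 0], [0, 0, 2]] with rank 1, so corank 2. A Groebner basis of the Jacobian ideal J(f) in C{x,y,z} is {-x*y/7 + y^6, x*y^2, x^2 + x*y, z}; counting standard monomials gives mu = 8. Corank 2; j^3 = x^2*(x + y) has shape L^2 M (L != M), so D-series; mu = 8 gives D_8.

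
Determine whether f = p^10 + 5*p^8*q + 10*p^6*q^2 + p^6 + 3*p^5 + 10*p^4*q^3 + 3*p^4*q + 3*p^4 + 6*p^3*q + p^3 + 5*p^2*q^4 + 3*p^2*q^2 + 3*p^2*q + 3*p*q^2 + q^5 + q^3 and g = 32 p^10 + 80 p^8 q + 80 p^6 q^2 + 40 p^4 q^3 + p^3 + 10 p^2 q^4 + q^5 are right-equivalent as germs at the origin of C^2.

Yes.

The Hessian of f at 0 has rank 0. Corank 2; j^3 = (p + q)^3 is a perfect cube, so E-series; the 5-jet and mu = 8 give E_8. The Hessian of g at 0 has rank 0. Corank 2; j^3 = p^3 is a perfect cube, so E-series; the 5-jet and mu = 8 give E_8. Both have type E_8, hence right-equivalent.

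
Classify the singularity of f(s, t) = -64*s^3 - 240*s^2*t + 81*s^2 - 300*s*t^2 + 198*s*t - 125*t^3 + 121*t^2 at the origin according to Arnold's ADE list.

A_{2}

The Hessian of f at 0 has rank 1. Corank 1: A-series; mu = 2 gives A_2.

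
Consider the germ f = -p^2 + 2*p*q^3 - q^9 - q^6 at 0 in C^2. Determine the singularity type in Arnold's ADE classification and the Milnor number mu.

The Hessian of f at 0 has rank 1. Corank 1: A-series; mu = 8 gives A_8.

Type A_{8}, Milnor number mu = 8.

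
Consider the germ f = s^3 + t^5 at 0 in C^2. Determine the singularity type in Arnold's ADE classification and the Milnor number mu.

Type E_8, Milnor number mu = 8.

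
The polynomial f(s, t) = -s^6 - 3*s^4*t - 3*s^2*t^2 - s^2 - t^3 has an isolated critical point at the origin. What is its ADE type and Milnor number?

Type A_{2}, Milnor number mu = 2.

The Hessian of f at 0 is [[-2, 0], [0, 0]] with rank 1, so corank 1. A Groebner basis of the Jacobian ideal J(f) in C{s,t} is {t^2, s}; counting standard monomials gives mu = 2. Corank 1: A-series; mu = 2 gives A_2.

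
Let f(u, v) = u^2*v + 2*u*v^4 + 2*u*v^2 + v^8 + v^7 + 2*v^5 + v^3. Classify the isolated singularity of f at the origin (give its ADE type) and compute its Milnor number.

The Hessian of f at 0 is [[0, 0], [0, 0]] with rank 0, so corank 2. A Groebner basis of the Jacobian ideal J(f) in C{u,v} is {u^2*v^2 - 16*u^2*v - 2*u^2 - 32*u*v^2 - 3*u*v - 16*v^3 - v^2, 8*u^2*v + u^2 + u*v^3 + 16*u*v^2 + u*v + 8*v^3, u*v + v^4 + v^2, u^3 + 3*u^2*v + 3*u*v^2 + v^3}; counting standard monomials gives mu = 9. Corank 2; j^3 = v*(u + v)^2 has shape L^2 M (L != M), so D-series; mu = 9 gives D_9.

Type D_9, Milnor number mu = 9.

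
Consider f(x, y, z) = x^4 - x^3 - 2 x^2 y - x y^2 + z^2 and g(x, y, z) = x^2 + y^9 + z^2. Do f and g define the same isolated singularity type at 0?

The Hessian of f at 0 is [[0, 0, 0], [0, 0, 0], [0, 0, 2]] with rank 1, so corank 2. A Groebner basis of the Jacobian ideal J(f) in C{x,y,z} is {x*y^2 - x*y/4 - y^2/4, x*y/4 + y^3 + y^2/4, x^2 + x*y, z}; counting standard monomials gives mu = 5. Corank 2; j^3 = -x*(x + y)^2 has shape L^2 M (L != M), so D-series; mu = 5 gives D_5. The Hessian of g at 0 is [[2, 0, 0], [0, 0, 0], [0, 0, 2]] with rank 2, so corank 1. A Groebner basis of the Jacobian ideal J(g) in C{x,y,z} is {y^8, x, z}; counting standard monomials gives mu = 8. Corank 1: A-series; mu = 8 gives A_8. f is D_5 but g is A_8, hence not right-equivalent.

No.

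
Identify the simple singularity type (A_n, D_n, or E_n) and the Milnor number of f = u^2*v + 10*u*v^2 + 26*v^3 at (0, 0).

The Hessian of f at 0 has rank 0. Corank 2; j^3 = v*(u^2 + 10*u*v + 26*v^2) splits into three distinct lines over C (the quadratic factor has nonzero discriminant), so D_4.

Type D4, Milnor number mu = 4.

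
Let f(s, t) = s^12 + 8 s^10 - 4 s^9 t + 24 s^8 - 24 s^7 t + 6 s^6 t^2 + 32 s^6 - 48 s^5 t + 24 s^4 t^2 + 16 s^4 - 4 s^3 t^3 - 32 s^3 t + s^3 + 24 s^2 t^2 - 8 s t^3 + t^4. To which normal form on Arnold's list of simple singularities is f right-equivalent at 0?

E6

The Hessian of f at 0 has rank 0. Corank 2; j^3 = s^3 is a perfect cube, so E-series; the 4-jet and mu = 6 give E_6.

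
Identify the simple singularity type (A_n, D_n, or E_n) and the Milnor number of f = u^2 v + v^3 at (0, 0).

The Hessian of f at 0 has rank 0. Corank 2; j^3 = v*(u^2 + v^2) splits into three distinct lines over C (the quadratic factor has nonzero discriminant), so D_4.

Type D_{4}, Milnor number mu = 4.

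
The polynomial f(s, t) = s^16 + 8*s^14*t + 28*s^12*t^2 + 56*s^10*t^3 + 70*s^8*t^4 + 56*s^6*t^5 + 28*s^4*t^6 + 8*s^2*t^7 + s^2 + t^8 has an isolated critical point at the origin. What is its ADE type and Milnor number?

Type A_7, Milnor number mu = 7.

The Hessian of f at 0 has rank 1. Corank 1: A-series; mu = 7 gives A_7.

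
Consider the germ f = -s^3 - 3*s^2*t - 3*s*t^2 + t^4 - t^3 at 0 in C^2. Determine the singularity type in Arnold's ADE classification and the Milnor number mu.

The Hessian of f at 0 is [[0, 0], [0, 0]] with rank 0, so corank 2. A Groebner basis of the Jacobian ideal J(f) in C{s,t} is {t^3, s^2 + 2*s*t + t^2}; counting standard monomials gives mu = 6. Corank 2; j^3 = -(s + t)^3 is a perfect cube, so E-series; the 4-jet and mu = 6 give E_6.

Type E_{6}, Milnor number mu = 6.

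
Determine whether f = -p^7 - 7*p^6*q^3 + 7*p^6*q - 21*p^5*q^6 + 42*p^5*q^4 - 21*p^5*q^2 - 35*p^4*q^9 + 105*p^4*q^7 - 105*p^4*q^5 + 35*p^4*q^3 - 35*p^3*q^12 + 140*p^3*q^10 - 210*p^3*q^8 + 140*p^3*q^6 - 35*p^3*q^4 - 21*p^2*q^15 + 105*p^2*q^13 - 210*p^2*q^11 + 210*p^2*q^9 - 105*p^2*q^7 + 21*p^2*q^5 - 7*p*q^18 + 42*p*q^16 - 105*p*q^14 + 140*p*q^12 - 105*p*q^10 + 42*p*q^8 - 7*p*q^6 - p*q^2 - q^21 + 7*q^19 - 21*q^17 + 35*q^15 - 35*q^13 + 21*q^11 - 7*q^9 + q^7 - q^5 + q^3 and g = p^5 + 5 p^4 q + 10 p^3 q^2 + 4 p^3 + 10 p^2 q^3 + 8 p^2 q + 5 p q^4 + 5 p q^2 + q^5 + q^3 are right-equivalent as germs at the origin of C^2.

The Hessian of f at 0 is [[0, 0], [0, 0]] with rank 0, so corank 2. A Groebner basis of the Jacobian ideal J(f) in C{p,q} is {p^6 + q^2/7, q^3, p*q - q^2}; counting standard monomials gives mu = 8. Corank 2; j^3 = -q^2*(p - q) has shape L^2 M (L != M), so D-series; mu = 8 gives D_8. The Hessian of g at 0 is [[0, 0], [0, 0]] with rank 0, so corank 2. A Groebner basis of the Jacobian ideal J(g) in C{p,q} is {-32*p*q/5 + q^4 - 16*q^2/5, p*q^2 + q^3/2, p^2 + 3*p*q/2 + q^2/2}; counting standard monomials gives mu = 6. Corank 2; j^3 = (p + q)*(2*p + q)^2 has shape L^2 M (L != M), so D-series; mu = 6 gives D_6. f is D_8 but g is D_6, hence not right-equivalent.

No.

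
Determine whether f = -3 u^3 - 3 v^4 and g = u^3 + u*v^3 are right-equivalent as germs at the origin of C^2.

The Hessian of f at 0 is [[0, 0], [0, 0]] with rank 0, so corank 2. A Groebner basis of the Jacobian ideal J(f) in C{u,v} is {v^3, u^2}; counting standard monomials gives mu = 6. Corank 2; j^3 = -3*u^3 is a perfect cube, so E-series; the 4-jet and mu = 6 give E_6. The Hessian of g at 0 is [[0, 0], [0, 0]] with rank 0, so corank 2. A Groebner basis of the Jacobian ideal J(g) in C{u,v} is {u^3, u*v^2, 3*u^2 + v^3}; counting standard monomials gives mu = 7. Corank 2; j^3 = u^3 is a perfect cube, so E-series; the 4-jet and mu = 7 give E_7. f is E_6 but g is E_7, hence not right-equivalent.

No.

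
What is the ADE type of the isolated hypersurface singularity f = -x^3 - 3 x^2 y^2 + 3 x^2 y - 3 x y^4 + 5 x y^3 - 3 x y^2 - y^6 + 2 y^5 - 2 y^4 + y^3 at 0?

E_{7}

The Hessian of f at 0 has rank 0. Corank 2; j^3 = -(x - y)^3 is a perfect cube, so E-series; the 4-jet and mu = 7 give E_7.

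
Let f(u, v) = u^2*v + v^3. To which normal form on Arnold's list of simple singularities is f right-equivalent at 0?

D_4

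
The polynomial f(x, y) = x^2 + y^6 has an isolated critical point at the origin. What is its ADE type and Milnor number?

The Hessian of f at 0 has rank 1. Corank 1: A-series; mu = 5 gives A_5.

Type A_5, Milnor number mu = 5.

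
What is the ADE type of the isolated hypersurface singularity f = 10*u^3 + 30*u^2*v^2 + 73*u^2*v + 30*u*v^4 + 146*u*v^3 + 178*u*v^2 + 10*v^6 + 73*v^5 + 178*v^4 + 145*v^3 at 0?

The Hessian of f at 0 is [[0, 0], [0, 0]] with rank 0, so corank 2. A Groebner basis of the Jacobian ideal J(f) in C{u,v} is {v^3, u^2 - 71*v^2/11, u*v + 28*v^2/11}; counting standard monomials gives mu = 4. Corank 2; j^3 = (2*u + 5*v)*(5*u^2 + 24*u*v + 29*v^2) splits into three distinct lines over C (the quadratic factor has nonzero discriminant), so D_4.

D4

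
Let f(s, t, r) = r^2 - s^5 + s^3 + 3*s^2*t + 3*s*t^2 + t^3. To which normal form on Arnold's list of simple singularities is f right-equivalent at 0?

E_8

The Hessian of f at 0 has rank 1. Corank 2; j^3 = (s + t)^3 is a perfect cube, so E-series; the 5-jet and mu = 8 give E_8.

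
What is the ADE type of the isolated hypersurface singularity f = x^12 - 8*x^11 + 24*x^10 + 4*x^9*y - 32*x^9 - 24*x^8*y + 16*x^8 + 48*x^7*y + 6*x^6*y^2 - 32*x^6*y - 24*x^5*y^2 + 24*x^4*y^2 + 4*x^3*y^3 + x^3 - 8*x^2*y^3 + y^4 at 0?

The Hessian of f at 0 has rank 0. Corank 2; j^3 = x^3 is a perfect cube, so E-series; the 4-jet and mu = 6 give E_6.

E6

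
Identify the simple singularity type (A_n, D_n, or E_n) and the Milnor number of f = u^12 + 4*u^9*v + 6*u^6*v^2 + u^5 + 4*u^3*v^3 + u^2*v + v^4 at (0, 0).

Type D5, Milnor number mu = 5.

The Hessian of f at 0 has rank 0. Corank 2; j^3 = u^2*v has shape L^2 M (L != M), so D-series; mu = 5 gives D_5.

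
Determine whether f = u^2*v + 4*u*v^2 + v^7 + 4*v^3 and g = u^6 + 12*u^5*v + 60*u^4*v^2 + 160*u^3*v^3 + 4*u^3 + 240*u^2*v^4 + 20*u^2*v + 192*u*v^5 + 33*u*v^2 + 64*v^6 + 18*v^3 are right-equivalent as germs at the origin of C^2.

No.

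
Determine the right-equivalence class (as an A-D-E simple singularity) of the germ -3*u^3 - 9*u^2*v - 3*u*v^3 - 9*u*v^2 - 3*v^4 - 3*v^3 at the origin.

The Hessian of f at 0 has rank 0. Corank 2; j^3 = -3*(u + v)^3 is a perfect cube, so E-series; the 4-jet and mu = 7 give E_7.

E_{7}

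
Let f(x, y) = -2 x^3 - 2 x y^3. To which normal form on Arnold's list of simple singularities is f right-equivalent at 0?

The Hessian of f at 0 is [[0, 0], [0, 0]] with rank 0, so corank 2. A Groebner basis of the Jacobian ideal J(f) in C{x,y} is {x^3, x*y^2, 3*x^2 + y^3}; counting standard monomials gives mu = 7. Corank 2; j^3 = -2*x^3 is a perfect cube, so E-series; the 4-jet and mu = 7 give E_7.

E_7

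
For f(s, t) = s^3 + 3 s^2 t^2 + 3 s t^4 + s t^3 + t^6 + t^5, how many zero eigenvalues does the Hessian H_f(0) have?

2

The Hessian at 0 is [[0, 0], [0, 0]] of rank 0; hence corank 2.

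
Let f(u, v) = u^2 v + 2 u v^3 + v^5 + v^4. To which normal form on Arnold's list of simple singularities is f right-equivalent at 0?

D_{5}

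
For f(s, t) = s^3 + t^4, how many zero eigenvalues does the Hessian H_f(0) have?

2

Hessian at 0 has rank 0.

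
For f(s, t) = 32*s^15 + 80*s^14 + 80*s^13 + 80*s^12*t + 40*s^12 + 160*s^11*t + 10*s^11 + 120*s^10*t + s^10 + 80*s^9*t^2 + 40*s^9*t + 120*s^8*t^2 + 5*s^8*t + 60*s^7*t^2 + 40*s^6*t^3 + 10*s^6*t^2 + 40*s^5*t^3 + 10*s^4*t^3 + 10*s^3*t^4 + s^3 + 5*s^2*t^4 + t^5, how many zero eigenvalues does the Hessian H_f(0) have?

The Hessian at 0 is [[0, 0], [0, 0]] of rank 0; hence corank 2.

2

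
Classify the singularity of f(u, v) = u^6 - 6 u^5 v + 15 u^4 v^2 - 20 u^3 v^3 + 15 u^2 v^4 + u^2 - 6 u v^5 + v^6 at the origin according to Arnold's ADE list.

The Hessian of f at 0 is [[2, 0], [0, 0]] with rank 1, so corank 1. A Groebner basis of the Jacobian ideal J(f) in C{u,v} is {v^5, u}; counting standard monomials gives mu = 5. Corank 1: A-series; mu = 5 gives A_5.

A_{5}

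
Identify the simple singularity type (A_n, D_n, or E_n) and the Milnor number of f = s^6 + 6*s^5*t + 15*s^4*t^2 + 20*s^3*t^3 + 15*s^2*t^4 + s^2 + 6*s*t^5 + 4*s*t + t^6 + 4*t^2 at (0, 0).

Type A_{5}, Milnor number mu = 5.

The Hessian of f at 0 is [[2, 4], [4, 8]] with rank 1, so corank 1. A Groebner basis of the Jacobian ideal J(f) in C{s,t} is {t^5, s + 2*t}; counting standard monomials gives mu = 5. Corank 1: A-series; mu = 5 gives A_5.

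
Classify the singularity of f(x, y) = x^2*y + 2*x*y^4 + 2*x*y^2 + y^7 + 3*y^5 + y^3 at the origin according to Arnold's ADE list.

The Hessian of f at 0 is [[0, 0], [0, 0]] with rank 0, so corank 2. A Groebner basis of the Jacobian ideal J(f) in C{x,y} is {x*y + y^4 + y^2, x*y^2 + y^3, x^2 - 3*x*y - 4*y^2}; counting standard monomials gives mu = 6. Corank 2; j^3 = y*(x + y)^2 has shape L^2 M (L != M), so D-series; mu = 6 gives D_6.

D_6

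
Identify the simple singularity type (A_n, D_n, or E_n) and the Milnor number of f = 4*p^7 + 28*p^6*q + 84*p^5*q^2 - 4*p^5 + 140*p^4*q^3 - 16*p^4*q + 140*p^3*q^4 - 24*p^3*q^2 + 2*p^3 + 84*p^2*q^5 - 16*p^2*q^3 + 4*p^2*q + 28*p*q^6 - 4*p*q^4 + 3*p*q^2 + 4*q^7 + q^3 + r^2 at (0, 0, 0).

Type D4, Milnor number mu = 4.

The Hessian of f at 0 is [[0, 0, 0], [0, 0, 0], [0, 0, 2]] with rank 1, so corank 2. A Groebner basis of the Jacobian ideal J(f) in C{p,q,r} is {q^3, p^2 - 3*q^2/2, p*q + 3*q^2/2, r}; counting standard monomials gives mu = 4. Corank 2; j^3 = (p + q)*(2*p^2 + 2*p*q + q^2) splits into three distinct lines over C (the quadratic factor has nonzero discriminant), so D_4.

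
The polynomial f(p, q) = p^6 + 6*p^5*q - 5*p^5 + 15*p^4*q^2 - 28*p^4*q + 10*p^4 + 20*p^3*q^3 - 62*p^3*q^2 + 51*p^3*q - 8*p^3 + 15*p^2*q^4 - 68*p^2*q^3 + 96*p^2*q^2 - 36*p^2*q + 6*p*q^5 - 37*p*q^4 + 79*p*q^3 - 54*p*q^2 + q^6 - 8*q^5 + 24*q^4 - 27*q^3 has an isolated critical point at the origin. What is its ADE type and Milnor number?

Type E7, Milnor number mu = 7.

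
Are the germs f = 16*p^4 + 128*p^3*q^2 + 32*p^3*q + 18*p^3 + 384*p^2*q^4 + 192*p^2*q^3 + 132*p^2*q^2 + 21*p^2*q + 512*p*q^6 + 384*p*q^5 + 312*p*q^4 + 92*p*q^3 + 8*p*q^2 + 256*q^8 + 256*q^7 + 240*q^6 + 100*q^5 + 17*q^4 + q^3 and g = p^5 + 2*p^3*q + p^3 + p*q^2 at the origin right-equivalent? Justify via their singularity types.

The Hessian of f at 0 has rank 0. Corank 2; j^3 = (2*p + q)*(3*p + q)^2 has shape L^2 M (L != M), so D-series; mu = 5 gives D_5. The Hessian of g at 0 has rank 0. Corank 2; j^3 = p*(p^2 + q^2) splits into three distinct lines over C (the quadratic factor has nonzero discriminant), so D_4. f is D_5 but g is D_4, hence not right-equivalent.

No.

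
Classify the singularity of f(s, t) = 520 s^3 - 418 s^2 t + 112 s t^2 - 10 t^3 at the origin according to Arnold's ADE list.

D4

The Hessian of f at 0 is [[0, 0], [0, 0]] with rank 0, so corank 2. A Groebner basis of the Jacobian ideal J(f) in C{s,t} is {t^3, s^2 - t^2, s*t - 2*t^2}; counting standard monomials gives mu = 4. Corank 2; j^3 = 2*(4*s - t)*(65*s^2 - 36*s*t + 5*t^2) splits into three distinct lines over C (the quadratic factor has nonzero discriminant), so D_4.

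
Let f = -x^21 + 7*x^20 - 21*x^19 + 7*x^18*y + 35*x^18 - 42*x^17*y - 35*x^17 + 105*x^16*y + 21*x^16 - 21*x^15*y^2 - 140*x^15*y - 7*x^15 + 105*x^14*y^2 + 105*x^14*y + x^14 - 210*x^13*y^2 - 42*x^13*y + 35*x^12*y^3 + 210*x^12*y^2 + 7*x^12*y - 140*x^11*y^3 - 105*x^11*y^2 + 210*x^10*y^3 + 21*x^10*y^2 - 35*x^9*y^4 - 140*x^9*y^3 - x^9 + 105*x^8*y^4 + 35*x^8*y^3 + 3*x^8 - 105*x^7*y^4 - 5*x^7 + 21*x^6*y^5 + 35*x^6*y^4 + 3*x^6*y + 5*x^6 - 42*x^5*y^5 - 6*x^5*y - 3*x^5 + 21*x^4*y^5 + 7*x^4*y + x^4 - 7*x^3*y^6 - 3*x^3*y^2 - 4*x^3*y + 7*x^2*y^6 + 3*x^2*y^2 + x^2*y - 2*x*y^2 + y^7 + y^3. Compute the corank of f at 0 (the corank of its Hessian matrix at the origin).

The Hessian at 0 is [[0, 0], [0, 0]] of rank 0; hence corank 2.

2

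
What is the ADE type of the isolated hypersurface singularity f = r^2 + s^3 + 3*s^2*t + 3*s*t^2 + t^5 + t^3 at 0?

E_{8}

The Hessian of f at 0 is [[0, 0, 0], [0, 0, 0], [0, 0, 2]] with rank 1, so corank 2. A Groebner basis of the Jacobian ideal J(f) in C{s,t,r} is {t^4, s^2 + 2*s*t + t^2, r}; counting standard monomials gives mu = 8. Corank 2; j^3 = (s + t)^3 is a perfect cube, so E-series; the 5-jet and mu = 8 give E_8.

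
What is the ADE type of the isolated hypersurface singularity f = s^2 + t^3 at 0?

The Hessian of f at 0 has rank 1. Corank 1: A-series; mu = 2 gives A_2.

A_2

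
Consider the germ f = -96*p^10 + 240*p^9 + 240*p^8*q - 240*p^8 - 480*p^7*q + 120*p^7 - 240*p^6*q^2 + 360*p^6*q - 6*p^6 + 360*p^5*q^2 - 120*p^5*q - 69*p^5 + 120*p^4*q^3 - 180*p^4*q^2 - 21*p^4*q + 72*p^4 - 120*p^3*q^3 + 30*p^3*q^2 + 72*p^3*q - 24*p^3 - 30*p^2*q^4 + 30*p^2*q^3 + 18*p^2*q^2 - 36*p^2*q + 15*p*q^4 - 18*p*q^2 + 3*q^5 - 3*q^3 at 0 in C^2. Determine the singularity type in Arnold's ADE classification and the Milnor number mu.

The Hessian of f at 0 is [[0, 0], [0, 0]] with rank 0, so corank 2. A Groebner basis of the Jacobian ideal J(f) in C{p,q} is {16*p^2*q + 32*p^2 + 32*p*q + q^4 - 4*q^3 + 8*q^2, p^3 + 3*p^2*q/2 + 3*p^2/2 + 3*p*q/2 - q^3/4 + 3*q^2/8, -2*p^2 + p*q^2 - 2*p*q + q^3/2 - q^2/2}; counting standard monomials gives mu = 8. Corank 2; j^3 = -3*(2*p + q)^3 is a perfect cube, so E-series; the 5-jet and mu = 8 give E_8.

Type E_8, Milnor number mu = 8.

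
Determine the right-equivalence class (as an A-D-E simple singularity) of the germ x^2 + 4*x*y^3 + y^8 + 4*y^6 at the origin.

A_{7}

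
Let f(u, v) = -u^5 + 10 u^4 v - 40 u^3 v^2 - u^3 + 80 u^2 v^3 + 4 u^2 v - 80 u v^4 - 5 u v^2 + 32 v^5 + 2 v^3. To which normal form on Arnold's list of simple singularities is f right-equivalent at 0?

D_{6}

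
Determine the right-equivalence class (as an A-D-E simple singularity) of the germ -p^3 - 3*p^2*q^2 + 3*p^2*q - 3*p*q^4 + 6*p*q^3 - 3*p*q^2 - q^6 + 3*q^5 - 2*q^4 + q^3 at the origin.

The Hessian of f at 0 has rank 0. Corank 2; j^3 = -(p - q)^3 is a perfect cube, so E-series; the 4-jet and mu = 6 give E_6.

E_6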